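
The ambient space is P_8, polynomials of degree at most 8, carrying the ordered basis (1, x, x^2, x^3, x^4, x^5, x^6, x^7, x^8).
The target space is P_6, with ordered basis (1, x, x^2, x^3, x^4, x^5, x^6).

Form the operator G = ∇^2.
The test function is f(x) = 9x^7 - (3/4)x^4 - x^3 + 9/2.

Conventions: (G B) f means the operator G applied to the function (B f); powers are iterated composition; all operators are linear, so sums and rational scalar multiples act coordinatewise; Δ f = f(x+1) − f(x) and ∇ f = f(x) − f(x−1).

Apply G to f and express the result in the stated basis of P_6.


the image equals g(x) = 378x^5 - 1890x^4 + 4410x^3 - 5679x^2 + 3918x - 2277/2

∇ f = 63x^6 - 189x^5 + 315x^4 - 318x^3 + (381/2)x^2 - 63x + 35/4
∇ ∇ f = 378x^5 - 1890x^4 + 4410x^3 - 5679x^2 + 3918x - 2277/2


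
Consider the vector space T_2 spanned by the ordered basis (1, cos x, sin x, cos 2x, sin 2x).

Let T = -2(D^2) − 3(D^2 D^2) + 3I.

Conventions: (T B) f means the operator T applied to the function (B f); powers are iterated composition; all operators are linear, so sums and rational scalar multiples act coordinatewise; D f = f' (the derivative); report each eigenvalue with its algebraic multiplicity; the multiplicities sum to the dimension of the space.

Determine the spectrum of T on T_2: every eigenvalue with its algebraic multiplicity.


λ = -37 (multiplicity 2), λ = 2 (multiplicity 2), λ = 3 (multiplicity 1)

image of 1: 3
image of cos x: 2cos x
image of sin x: 2sin x
image of cos 2x: -37cos 2x
image of sin 2x: -37sin 2x
the matrix is diagonal; its diagonal is (3, 2, 2, -37, -37)
for a triangular matrix the eigenvalues are the diagonal entries, with algebraic multiplicity their repetition count


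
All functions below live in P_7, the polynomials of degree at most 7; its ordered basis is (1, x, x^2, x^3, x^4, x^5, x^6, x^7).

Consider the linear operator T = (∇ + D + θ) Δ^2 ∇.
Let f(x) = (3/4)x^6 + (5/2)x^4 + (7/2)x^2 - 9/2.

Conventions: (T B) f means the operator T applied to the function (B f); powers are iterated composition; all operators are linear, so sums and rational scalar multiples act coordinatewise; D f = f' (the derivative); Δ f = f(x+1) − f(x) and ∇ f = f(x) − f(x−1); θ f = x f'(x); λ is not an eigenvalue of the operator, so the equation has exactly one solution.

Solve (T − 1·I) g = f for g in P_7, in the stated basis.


the result is g(x) = -(3/4)x^6 - (5/2)x^4 - 270x^3 - (1627/2)x^2 - 465x - 681/2

write g with unknown coordinates in the stated basis and equate coefficients in (T − 1·I) g = f
solving from the highest basis element down gives g = -(3/4)x^6 - (5/2)x^4 - 270x^3 - (1627/2)x^2 - 465x - 681/2
check: T g = -270x^3 - 810x^2 - 465x - 345
so T g − 1·g = (3/4)x^6 + (5/2)x^4 + (7/2)x^2 - 9/2 = f ✓


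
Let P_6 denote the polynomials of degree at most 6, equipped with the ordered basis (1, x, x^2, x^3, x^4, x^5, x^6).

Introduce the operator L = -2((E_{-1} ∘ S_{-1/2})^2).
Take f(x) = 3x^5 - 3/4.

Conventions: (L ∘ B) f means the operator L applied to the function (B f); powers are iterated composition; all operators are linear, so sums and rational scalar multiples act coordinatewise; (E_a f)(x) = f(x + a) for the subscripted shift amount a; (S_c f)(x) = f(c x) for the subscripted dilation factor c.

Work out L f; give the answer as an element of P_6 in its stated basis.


the result is g(x) = -(3/512)x^5 - (15/512)x^4 - (15/256)x^3 - (15/256)x^2 - (15/512)x + 765/512

S_{-1/2} f = -(3/32)x^5 - 3/4
E_{-1} S_{-1/2} f = -(3/32)x^5 + (15/32)x^4 - (15/16)x^3 + (15/16)x^2 - (15/32)x - 21/32
S_{-1/2} (E_{-1} ∘ S_{-1/2}) f = (3/1024)x^5 + (15/512)x^4 + (15/128)x^3 + (15/64)x^2 + (15/64)x - 21/32
E_{-1} S_{-1/2} (E_{-1} ∘ S_{-1/2}) f = (3/1024)x^5 + (15/1024)x^4 + (15/512)x^3 + (15/512)x^2 + (15/1024)x - 765/1024
(-2((E_{-1} ∘ S_{-1/2})^2)) f = -(3/512)x^5 - (15/512)x^4 - (15/256)x^3 - (15/256)x^2 - (15/512)x + 765/512


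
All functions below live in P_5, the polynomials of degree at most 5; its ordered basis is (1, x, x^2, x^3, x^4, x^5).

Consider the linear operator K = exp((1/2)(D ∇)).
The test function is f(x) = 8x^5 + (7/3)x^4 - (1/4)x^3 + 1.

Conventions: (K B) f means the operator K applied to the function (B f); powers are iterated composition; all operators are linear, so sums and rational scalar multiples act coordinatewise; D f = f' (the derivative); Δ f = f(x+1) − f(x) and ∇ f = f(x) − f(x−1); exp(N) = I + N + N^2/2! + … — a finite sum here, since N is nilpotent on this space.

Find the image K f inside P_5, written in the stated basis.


order-1 term: 80x^3 - 106x^2 + (261/4)x - 359/24
order-2 term: 120x - 113
the series for exp((1/2)(D ∇)) f terminates at order 2
exp((1/2)(D ∇)) f = 8x^5 + (7/3)x^4 + (319/4)x^3 - 106x^2 + (741/4)x - 3047/24

the result is g(x) = 8x^5 + (7/3)x^4 + (319/4)x^3 - 106x^2 + (741/4)x - 3047/24


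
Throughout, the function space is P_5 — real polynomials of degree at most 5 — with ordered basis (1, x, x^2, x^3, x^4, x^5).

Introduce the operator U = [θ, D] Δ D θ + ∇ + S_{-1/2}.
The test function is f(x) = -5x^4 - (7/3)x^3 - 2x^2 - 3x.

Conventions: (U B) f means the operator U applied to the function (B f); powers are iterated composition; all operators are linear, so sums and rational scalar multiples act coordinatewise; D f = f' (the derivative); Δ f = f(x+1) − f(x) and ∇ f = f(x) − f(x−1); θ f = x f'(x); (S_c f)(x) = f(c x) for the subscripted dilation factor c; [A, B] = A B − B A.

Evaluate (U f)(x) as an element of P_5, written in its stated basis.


g(x) = -(5/16)x^4 - (473/24)x^3 + (45/2)x^2 + (929/2)x + 851/3

θ f = -20x^4 - 7x^3 - 4x^2 - 3x
D θ f = -80x^3 - 21x^2 - 8x - 3
Δ D θ f = -240x^2 - 282x - 109
D (Δ D θ) f = -480x - 282
θ D (Δ D θ) f = -480x
θ (Δ D θ) f = -480x^2 - 282x
D θ (Δ D θ) f = -960x - 282
[θ, D] (Δ D θ) f = 480x + 282
∇ f = -20x^3 + 23x^2 - 17x + 5/3
S_{-1/2} f = -(5/16)x^4 + (7/24)x^3 - (1/2)x^2 + (3/2)x
([θ, D] Δ D θ + ∇ + S_{-1/2}) f = -(5/16)x^4 - (473/24)x^3 + (45/2)x^2 + (929/2)x + 851/3


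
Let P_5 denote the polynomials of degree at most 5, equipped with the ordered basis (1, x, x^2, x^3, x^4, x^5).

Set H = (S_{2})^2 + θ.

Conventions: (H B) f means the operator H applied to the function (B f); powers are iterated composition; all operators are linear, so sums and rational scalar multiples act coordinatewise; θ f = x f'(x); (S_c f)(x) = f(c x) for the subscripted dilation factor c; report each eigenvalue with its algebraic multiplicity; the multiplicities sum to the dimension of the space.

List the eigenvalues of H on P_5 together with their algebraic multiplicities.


image of 1: 1
image of x: 5x
image of x^2: 18x^2
image of x^3: 67x^3
image of x^4: 260x^4
image of x^5: 1029x^5
the matrix is upper triangular; its diagonal is (1, 5, 18, 67, 260, 1029)
for a triangular matrix the eigenvalues are the diagonal entries, with algebraic multiplicity their repetition count

λ = 1 (multiplicity 1), λ = 5 (multiplicity 1), λ = 18 (multiplicity 1), λ = 67 (multiplicity 1), λ = 260 (multiplicity 1), λ = 1029 (multiplicity 1)


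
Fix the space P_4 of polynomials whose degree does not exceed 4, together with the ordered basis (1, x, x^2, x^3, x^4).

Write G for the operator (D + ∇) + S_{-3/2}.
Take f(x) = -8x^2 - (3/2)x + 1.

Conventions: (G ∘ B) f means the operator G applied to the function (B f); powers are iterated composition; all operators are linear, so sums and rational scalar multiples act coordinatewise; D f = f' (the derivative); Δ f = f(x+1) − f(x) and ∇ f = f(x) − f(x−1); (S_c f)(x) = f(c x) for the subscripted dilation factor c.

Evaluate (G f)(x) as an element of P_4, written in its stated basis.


g(x) = -18x^2 - (119/4)x + 6

D f = -16x - 3/2
∇ f = -16x + 13/2
(D + ∇) f = -32x + 5
S_{-3/2} f = -18x^2 + (9/4)x + 1
((D + ∇) + S_{-3/2}) f = -18x^2 - (119/4)x + 6


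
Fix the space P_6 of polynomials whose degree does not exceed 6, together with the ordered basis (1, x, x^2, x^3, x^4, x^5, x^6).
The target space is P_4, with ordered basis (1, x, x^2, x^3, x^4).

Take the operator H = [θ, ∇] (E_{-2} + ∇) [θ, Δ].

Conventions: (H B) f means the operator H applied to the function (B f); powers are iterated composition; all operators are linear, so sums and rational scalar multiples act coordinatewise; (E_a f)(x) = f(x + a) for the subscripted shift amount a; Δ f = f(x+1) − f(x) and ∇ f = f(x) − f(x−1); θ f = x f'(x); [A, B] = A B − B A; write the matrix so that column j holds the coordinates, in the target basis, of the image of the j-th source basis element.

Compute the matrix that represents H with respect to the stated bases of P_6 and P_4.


the matrix is [[0, 0, 2, -6, 36, -140, 450]; [0, 0, 0, 6, -24, 180, -840]; [0, 0, 0, 0, 12, -60, 540]; [0, 0, 0, 0, 0, 20, -120]; [0, 0, 0, 0, 0, 0, 30]] (rows listed top to bottom)

image of 1: 0
image of x: 0
image of x^2: 2
image of x^3: 6x - 6
image of x^4: 12x^2 - 24x + 36
image of x^5: 20x^3 - 60x^2 + 180x - 140
image of x^6: 30x^4 - 120x^3 + 540x^2 - 840x + 450
each image's coordinates form column j of the matrix


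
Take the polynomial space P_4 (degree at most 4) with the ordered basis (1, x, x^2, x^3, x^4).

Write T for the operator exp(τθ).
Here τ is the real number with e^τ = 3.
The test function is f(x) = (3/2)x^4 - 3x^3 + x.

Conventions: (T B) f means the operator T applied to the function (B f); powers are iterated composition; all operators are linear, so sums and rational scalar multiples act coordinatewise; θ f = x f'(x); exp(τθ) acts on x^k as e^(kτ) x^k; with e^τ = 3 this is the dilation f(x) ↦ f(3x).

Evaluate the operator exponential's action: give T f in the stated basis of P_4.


exp(τθ) x^k = e^(kτ) x^k; with e^τ = 3 this sends x^k to 3^k x^k
x ↦ 3 x
x^3 ↦ 27 x^3
x^4 ↦ 81 x^4
applying this coordinatewise to f: exp(τθ) f = (243/2)x^4 - 81x^3 + 3x

the image equals g(x) = (243/2)x^4 - 81x^3 + 3x


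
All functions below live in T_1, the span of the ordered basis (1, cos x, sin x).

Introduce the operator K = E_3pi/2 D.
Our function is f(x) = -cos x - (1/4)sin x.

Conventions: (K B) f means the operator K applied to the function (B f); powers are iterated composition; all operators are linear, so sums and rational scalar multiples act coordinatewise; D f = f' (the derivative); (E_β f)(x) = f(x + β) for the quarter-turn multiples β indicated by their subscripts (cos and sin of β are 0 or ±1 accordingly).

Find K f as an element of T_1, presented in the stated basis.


D f = -(1/4)cos x + sin x
E_3pi/2 D f = -cos x - (1/4)sin x

g(x) = -cos x - (1/4)sin x


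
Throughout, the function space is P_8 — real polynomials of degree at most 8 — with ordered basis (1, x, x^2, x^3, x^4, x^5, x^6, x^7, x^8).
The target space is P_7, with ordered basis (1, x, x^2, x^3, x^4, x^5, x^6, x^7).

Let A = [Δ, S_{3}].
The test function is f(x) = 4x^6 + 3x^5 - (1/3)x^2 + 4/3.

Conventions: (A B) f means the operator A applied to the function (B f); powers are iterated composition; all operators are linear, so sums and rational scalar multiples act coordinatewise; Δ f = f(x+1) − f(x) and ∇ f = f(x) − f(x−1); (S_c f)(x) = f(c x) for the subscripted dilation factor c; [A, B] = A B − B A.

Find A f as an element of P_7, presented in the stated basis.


the image equals g(x) = 11664x^5 + 41310x^4 + 62640x^3 + 50220x^2 + 21020x + 10906/3

S_{3} f = 2916x^6 + 729x^5 - 3x^2 + 4/3
Δ S_{3} f = 17496x^5 + 47385x^4 + 65610x^3 + 51030x^2 + 21135x + 3642
Δ f = 24x^5 + 75x^4 + 110x^3 + 90x^2 + (115/3)x + 20/3
S_{3} Δ f = 5832x^5 + 6075x^4 + 2970x^3 + 810x^2 + 115x + 20/3
[Δ, S_{3}] f = 11664x^5 + 41310x^4 + 62640x^3 + 50220x^2 + 21020x + 10906/3


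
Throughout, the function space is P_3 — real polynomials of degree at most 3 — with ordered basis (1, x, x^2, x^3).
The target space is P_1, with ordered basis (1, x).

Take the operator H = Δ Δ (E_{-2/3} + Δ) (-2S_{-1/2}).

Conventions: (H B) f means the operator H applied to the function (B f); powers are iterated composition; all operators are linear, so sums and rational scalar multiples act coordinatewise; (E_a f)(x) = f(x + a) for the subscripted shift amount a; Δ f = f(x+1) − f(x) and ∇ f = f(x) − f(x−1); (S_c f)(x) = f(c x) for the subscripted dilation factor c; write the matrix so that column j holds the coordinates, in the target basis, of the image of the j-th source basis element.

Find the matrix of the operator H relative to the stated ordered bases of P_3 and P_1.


image of 1: 0
image of x: 0
image of x^2: -1
image of x^3: (3/2)x + 2
each image's coordinates form column j of the matrix

the matrix is [[0, 0, -1, 2]; [0, 0, 0, 3/2]] (rows listed top to bottom)


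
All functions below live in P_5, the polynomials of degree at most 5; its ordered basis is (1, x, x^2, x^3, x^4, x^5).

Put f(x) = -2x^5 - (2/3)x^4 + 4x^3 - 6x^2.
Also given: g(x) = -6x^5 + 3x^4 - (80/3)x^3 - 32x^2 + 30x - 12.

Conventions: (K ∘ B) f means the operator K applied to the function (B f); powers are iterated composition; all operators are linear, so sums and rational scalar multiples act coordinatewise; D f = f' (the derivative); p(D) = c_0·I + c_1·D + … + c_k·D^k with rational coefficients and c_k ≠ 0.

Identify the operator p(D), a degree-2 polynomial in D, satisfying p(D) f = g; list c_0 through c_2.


D^0 f = -2x^5 - (2/3)x^4 + 4x^3 - 6x^2
D^1 f = -10x^4 - (8/3)x^3 + 12x^2 - 12x
D^2 f = -40x^3 - 8x^2 + 24x - 12
matching coefficients of g against c_0 f + c_1 Df + … from the top degree down determines the c_i
solution: c_0 = 3, c_1 = -1/2, c_2 = 1

c_0 = 3, c_1 = -1/2, c_2 = 1


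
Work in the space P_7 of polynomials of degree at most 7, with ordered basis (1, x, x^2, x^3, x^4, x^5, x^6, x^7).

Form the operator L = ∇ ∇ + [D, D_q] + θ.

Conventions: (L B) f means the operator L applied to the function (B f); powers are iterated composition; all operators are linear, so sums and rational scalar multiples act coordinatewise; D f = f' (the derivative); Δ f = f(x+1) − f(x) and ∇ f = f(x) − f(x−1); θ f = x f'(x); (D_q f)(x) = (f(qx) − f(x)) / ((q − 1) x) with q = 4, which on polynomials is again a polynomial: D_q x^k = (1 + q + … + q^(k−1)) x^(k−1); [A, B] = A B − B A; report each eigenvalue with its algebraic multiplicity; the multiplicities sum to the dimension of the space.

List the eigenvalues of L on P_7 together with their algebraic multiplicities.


λ = 0 (multiplicity 1), λ = 1 (multiplicity 1), λ = 2 (multiplicity 1), λ = 3 (multiplicity 1), λ = 4 (multiplicity 1), λ = 5 (multiplicity 1), λ = 6 (multiplicity 1), λ = 7 (multiplicity 1)

image of 1: 0
image of x: x
image of x^2: 2x^2 + 5
image of x^3: 3x^3 + 33x - 6
image of x^4: 4x^4 + 183x^2 - 24x + 14
image of x^5: 5x^5 + 959x^3 - 60x^2 + 70x - 30
image of x^6: 6x^6 + 4809x^4 - 120x^3 + 210x^2 - 180x + 62
image of x^7: 7x^7 + 23253x^5 - 210x^4 + 490x^3 - 630x^2 + 434x - 126
the matrix is upper triangular; its diagonal is (0, 1, 2, 3, 4, 5, 6, 7)
for a triangular matrix the eigenvalues are the diagonal entries, with algebraic multiplicity their repetition count


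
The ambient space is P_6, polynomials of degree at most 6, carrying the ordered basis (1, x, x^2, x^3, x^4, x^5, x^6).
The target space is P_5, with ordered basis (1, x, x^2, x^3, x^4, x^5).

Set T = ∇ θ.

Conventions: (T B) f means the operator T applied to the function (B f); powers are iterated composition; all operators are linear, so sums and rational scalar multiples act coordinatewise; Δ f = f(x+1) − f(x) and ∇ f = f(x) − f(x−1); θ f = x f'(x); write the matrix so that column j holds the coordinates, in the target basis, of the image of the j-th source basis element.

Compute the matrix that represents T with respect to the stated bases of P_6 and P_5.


image of 1: 0
image of x: 1
image of x^2: 4x - 2
image of x^3: 9x^2 - 9x + 3
image of x^4: 16x^3 - 24x^2 + 16x - 4
image of x^5: 25x^4 - 50x^3 + 50x^2 - 25x + 5
image of x^6: 36x^5 - 90x^4 + 120x^3 - 90x^2 + 36x - 6
each image's coordinates form column j of the matrix

the matrix is [[0, 1, -2, 3, -4, 5, -6]; [0, 0, 4, -9, 16, -25, 36]; [0, 0, 0, 9, -24, 50, -90]; [0, 0, 0, 0, 16, -50, 120]; [0, 0, 0, 0, 0, 25, -90]; [0, 0, 0, 0, 0, 0, 36]] (rows listed top to bottom)


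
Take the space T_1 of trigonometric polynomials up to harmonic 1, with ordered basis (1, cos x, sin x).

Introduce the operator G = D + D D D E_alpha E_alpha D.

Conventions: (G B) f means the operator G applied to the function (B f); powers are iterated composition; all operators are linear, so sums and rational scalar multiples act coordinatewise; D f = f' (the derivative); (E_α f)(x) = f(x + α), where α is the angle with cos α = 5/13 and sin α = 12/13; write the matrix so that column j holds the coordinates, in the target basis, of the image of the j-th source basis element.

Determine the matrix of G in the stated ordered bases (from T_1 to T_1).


the matrix is [[0, 0, 0]; [0, -119/169, 289/169]; [0, -289/169, -119/169]] (rows listed top to bottom)

image of 1: 0
image of cos x: -(119/169)cos x - (289/169)sin x
image of sin x: (289/169)cos x - (119/169)sin x
each image's coordinates form column j of the matrix


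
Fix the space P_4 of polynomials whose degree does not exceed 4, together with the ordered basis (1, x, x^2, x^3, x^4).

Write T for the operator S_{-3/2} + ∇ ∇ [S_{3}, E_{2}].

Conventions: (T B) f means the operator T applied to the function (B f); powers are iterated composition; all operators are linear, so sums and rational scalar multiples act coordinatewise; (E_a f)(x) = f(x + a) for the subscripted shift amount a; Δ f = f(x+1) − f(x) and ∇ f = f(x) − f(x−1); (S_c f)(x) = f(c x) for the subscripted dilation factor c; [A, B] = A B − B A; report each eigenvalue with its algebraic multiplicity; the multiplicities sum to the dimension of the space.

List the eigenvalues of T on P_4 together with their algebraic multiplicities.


λ = -27/8 (multiplicity 1), λ = -3/2 (multiplicity 1), λ = 1 (multiplicity 1), λ = 9/4 (multiplicity 1), λ = 81/16 (multiplicity 1)

image of 1: 1
image of x: -(3/2)x
image of x^2: (9/4)x^2
image of x^3: -(27/8)x^3 - 216
image of x^4: (81/16)x^4 - 2592x - 864
the matrix is upper triangular; its diagonal is (1, -3/2, 9/4, -27/8, 81/16)
for a triangular matrix the eigenvalues are the diagonal entries, with algebraic multiplicity their repetition count


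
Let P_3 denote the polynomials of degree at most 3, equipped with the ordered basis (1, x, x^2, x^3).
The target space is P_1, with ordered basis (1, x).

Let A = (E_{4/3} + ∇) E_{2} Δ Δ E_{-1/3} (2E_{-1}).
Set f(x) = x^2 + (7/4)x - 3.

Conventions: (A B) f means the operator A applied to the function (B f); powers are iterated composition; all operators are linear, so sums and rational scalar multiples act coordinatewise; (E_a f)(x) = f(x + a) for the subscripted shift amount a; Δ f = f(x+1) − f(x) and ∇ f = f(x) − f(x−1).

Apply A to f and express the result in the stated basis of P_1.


the result is g(x) = 4

E_{-1} f = x^2 - (1/4)x - 15/4
(2E_{-1}) f = 2x^2 - (1/2)x - 15/2
E_{-1/3} (2E_{-1}) f = 2x^2 - (11/6)x - 64/9
Δ E_{-1/3} (2E_{-1}) f = 4x + 1/6
Δ Δ E_{-1/3} (2E_{-1}) f = 4
E_{2} (Δ Δ) E_{-1/3} (2E_{-1}) f = 4
E_{4/3} E_{2} (Δ Δ) E_{-1/3} (2E_{-1}) f = 4
∇ E_{2} (Δ Δ) E_{-1/3} (2E_{-1}) f = 0
(E_{4/3} + ∇) E_{2} (Δ Δ) E_{-1/3} (2E_{-1}) f = 4


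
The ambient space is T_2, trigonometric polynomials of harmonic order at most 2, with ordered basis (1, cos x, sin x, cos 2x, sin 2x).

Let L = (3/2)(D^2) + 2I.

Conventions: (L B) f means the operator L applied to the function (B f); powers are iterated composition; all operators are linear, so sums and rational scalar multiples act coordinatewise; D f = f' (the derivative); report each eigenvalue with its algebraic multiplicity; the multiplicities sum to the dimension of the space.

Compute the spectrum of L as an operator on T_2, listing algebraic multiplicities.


λ = -4 (multiplicity 2), λ = 1/2 (multiplicity 2), λ = 2 (multiplicity 1)

image of 1: 2
image of cos x: (1/2)cos x
image of sin x: (1/2)sin x
image of cos 2x: -4cos 2x
image of sin 2x: -4sin 2x
the matrix is diagonal; its diagonal is (2, 1/2, 1/2, -4, -4)
for a triangular matrix the eigenvalues are the diagonal entries, with algebraic multiplicity their repetition count


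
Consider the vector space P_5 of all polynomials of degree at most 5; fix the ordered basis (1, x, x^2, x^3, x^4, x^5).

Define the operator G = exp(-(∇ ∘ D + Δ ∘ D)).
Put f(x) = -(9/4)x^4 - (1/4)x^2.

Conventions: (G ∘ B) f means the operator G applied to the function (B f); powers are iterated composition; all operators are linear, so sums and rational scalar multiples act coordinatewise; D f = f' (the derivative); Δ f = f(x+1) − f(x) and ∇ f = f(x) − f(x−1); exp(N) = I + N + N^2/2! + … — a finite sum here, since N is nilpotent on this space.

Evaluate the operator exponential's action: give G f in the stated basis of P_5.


order-1 term: 54x^2 + 19
order-2 term: -108
the series for exp(-(∇ ∘ D + Δ ∘ D)) f terminates at order 2
exp(-(∇ ∘ D + Δ ∘ D)) f = -(9/4)x^4 + (215/4)x^2 - 89

g(x) = -(9/4)x^4 + (215/4)x^2 - 89


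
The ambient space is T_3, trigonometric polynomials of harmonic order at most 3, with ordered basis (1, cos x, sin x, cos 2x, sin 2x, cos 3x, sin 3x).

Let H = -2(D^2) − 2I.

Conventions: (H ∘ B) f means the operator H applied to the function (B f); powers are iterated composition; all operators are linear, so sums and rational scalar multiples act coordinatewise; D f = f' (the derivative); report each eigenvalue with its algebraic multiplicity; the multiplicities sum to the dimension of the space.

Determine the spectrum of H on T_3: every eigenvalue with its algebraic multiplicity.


image of 1: -2
image of cos x: 0
image of sin x: 0
image of cos 2x: 6cos 2x
image of sin 2x: 6sin 2x
image of cos 3x: 16cos 3x
image of sin 3x: 16sin 3x
the matrix is diagonal; its diagonal is (-2, 0, 0, 6, 6, 16, 16)
for a triangular matrix the eigenvalues are the diagonal entries, with algebraic multiplicity their repetition count

λ = -2 (multiplicity 1), λ = 0 (multiplicity 2), λ = 6 (multiplicity 2), λ = 16 (multiplicity 2)


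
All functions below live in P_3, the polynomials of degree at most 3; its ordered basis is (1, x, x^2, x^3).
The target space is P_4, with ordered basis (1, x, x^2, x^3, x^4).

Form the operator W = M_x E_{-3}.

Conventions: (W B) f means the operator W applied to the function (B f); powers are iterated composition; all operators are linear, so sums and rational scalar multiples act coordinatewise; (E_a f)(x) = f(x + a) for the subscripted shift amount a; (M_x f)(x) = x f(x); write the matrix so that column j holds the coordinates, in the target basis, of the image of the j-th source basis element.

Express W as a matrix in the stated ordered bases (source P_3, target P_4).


the matrix is [[0, 0, 0, 0]; [1, -3, 9, -27]; [0, 1, -6, 27]; [0, 0, 1, -9]; [0, 0, 0, 1]] (rows listed top to bottom)

image of 1: x
image of x: x^2 - 3x
image of x^2: x^3 - 6x^2 + 9x
image of x^3: x^4 - 9x^3 + 27x^2 - 27x
each image's coordinates form column j of the matrix


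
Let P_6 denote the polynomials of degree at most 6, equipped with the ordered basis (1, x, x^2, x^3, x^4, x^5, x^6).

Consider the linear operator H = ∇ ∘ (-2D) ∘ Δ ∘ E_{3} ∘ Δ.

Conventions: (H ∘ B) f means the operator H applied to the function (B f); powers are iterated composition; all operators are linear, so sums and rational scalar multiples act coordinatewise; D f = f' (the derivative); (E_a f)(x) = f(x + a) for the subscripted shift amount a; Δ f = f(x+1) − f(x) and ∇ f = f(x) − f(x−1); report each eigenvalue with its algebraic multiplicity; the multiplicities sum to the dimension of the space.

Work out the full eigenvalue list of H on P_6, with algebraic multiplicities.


image of 1: 0
image of x: 0
image of x^2: 0
image of x^3: 0
image of x^4: -48
image of x^5: -240x - 840
image of x^6: -720x^2 - 5040x - 9000
the matrix is upper triangular; its diagonal is (0, 0, 0, 0, 0, 0, 0)
for a triangular matrix the eigenvalues are the diagonal entries, with algebraic multiplicity their repetition count

λ = 0 (multiplicity 7)


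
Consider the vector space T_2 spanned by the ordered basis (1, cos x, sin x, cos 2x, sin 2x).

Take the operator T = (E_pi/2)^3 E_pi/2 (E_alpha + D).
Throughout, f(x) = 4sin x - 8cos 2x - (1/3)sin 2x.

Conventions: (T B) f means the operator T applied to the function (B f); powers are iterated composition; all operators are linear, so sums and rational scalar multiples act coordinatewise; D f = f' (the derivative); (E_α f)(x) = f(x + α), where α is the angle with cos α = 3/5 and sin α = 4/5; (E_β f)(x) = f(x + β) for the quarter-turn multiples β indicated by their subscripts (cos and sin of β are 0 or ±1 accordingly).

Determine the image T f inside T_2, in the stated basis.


g(x) = (36/5)cos x + (12/5)sin x + (94/75)cos 2x + (1783/75)sin 2x

E_alpha f = (16/5)cos x + (12/5)sin x + (48/25)cos 2x + (583/75)sin 2x
D f = 4cos x - (2/3)cos 2x + 16sin 2x
(E_alpha + D) f = (36/5)cos x + (12/5)sin x + (94/75)cos 2x + (1783/75)sin 2x
E_pi/2 (E_alpha + D) f = (12/5)cos x - (36/5)sin x - (94/75)cos 2x - (1783/75)sin 2x
E_pi/2 E_pi/2 (E_alpha + D) f = -(36/5)cos x - (12/5)sin x + (94/75)cos 2x + (1783/75)sin 2x
E_pi/2 E_pi/2 E_pi/2 (E_alpha + D) f = -(12/5)cos x + (36/5)sin x - (94/75)cos 2x - (1783/75)sin 2x
E_pi/2 E_pi/2 E_pi/2 E_pi/2 (E_alpha + D) f = (36/5)cos x + (12/5)sin x + (94/75)cos 2x + (1783/75)sin 2x


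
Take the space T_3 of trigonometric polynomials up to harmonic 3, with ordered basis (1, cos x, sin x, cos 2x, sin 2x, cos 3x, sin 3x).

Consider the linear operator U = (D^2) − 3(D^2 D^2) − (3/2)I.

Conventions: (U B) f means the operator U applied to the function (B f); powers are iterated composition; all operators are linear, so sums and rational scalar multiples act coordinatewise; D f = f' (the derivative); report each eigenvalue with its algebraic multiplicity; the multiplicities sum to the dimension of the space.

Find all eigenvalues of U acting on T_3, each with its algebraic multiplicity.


image of 1: -3/2
image of cos x: -(11/2)cos x
image of sin x: -(11/2)sin x
image of cos 2x: -(107/2)cos 2x
image of sin 2x: -(107/2)sin 2x
image of cos 3x: -(507/2)cos 3x
image of sin 3x: -(507/2)sin 3x
the matrix is diagonal; its diagonal is (-3/2, -11/2, -11/2, -107/2, -107/2, -507/2, -507/2)
for a triangular matrix the eigenvalues are the diagonal entries, with algebraic multiplicity their repetition count

λ = -507/2 (multiplicity 2), λ = -107/2 (multiplicity 2), λ = -11/2 (multiplicity 2), λ = -3/2 (multiplicity 1)


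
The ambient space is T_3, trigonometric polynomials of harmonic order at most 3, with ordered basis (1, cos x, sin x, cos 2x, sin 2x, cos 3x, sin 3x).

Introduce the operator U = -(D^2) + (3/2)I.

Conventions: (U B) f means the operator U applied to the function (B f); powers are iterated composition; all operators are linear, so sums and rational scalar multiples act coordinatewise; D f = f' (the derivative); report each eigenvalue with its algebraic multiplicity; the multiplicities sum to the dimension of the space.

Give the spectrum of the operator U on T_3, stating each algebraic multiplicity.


λ = 3/2 (multiplicity 1), λ = 5/2 (multiplicity 2), λ = 11/2 (multiplicity 2), λ = 21/2 (multiplicity 2)

image of 1: 3/2
image of cos x: (5/2)cos x
image of sin x: (5/2)sin x
image of cos 2x: (11/2)cos 2x
image of sin 2x: (11/2)sin 2x
image of cos 3x: (21/2)cos 3x
image of sin 3x: (21/2)sin 3x
the matrix is diagonal; its diagonal is (3/2, 5/2, 5/2, 11/2, 11/2, 21/2, 21/2)
for a triangular matrix the eigenvalues are the diagonal entries, with algebraic multiplicity their repetition count


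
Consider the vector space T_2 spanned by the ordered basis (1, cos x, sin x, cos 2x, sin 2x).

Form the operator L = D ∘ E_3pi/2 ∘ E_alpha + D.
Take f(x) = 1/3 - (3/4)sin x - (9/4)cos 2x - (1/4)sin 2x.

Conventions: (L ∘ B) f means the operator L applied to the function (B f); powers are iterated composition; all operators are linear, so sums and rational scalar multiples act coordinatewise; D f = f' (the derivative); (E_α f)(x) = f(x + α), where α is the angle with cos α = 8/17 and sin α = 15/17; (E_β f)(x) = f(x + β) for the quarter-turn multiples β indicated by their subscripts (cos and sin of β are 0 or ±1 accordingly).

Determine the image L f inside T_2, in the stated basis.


E_alpha f = 1/3 - (45/68)cos x - (6/17)sin x + (1209/1156)cos 2x + (2321/1156)sin 2x
E_3pi/2 E_alpha f = 1/3 + (6/17)cos x - (45/68)sin x - (1209/1156)cos 2x - (2321/1156)sin 2x
D E_3pi/2 E_alpha f = -(45/68)cos x - (6/17)sin x - (2321/578)cos 2x + (1209/578)sin 2x
D f = -(3/4)cos x - (1/2)cos 2x + (9/2)sin 2x
(D ∘ E_3pi/2 ∘ E_alpha + D) f = -(24/17)cos x - (6/17)sin x - (1305/289)cos 2x + (1905/289)sin 2x

the image equals g(x) = -(24/17)cos x - (6/17)sin x - (1305/289)cos 2x + (1905/289)sin 2x


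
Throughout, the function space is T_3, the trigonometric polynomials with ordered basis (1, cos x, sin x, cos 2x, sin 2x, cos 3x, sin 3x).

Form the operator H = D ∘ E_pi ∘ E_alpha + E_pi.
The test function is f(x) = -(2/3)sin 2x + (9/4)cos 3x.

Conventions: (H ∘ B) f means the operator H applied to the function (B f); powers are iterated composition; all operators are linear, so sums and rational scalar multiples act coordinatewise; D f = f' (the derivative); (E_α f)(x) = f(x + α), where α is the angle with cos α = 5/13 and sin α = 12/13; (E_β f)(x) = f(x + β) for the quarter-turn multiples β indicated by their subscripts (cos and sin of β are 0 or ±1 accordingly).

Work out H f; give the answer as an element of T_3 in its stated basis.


E_alpha f = -(80/169)cos 2x + (238/507)sin 2x - (18315/8788)cos 3x + (1863/2197)sin 3x
E_pi E_alpha f = -(80/169)cos 2x + (238/507)sin 2x + (18315/8788)cos 3x - (1863/2197)sin 3x
D E_pi E_alpha f = (476/507)cos 2x + (160/169)sin 2x - (5589/2197)cos 3x - (54945/8788)sin 3x
E_pi f = -(2/3)sin 2x - (9/4)cos 3x
(D ∘ E_pi ∘ E_alpha + E_pi) f = (476/507)cos 2x + (142/507)sin 2x - (42129/8788)cos 3x - (54945/8788)sin 3x

g(x) = (476/507)cos 2x + (142/507)sin 2x - (42129/8788)cos 3x - (54945/8788)sin 3x


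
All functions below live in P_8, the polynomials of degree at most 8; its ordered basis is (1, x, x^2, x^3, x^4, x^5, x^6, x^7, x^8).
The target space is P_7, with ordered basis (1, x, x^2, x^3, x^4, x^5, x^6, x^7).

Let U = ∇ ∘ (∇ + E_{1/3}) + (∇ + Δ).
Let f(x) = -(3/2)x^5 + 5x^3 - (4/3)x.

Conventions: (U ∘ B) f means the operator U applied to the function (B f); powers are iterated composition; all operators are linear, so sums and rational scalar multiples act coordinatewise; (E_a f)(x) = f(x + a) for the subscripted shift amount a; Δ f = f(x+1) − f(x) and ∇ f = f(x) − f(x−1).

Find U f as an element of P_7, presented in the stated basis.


g(x) = -(45/2)x^4 - 25x^3 + 100x^2 - (1415/18)x + 1051/54

∇ f = -(15/2)x^4 + 15x^3 - (15/2)x + 13/6
E_{1/3} f = -(3/2)x^5 - (5/2)x^4 + (10/3)x^3 + (40/9)x^2 + (13/54)x - 43/162
(∇ + E_{1/3}) f = -(3/2)x^5 - 10x^4 + (55/3)x^3 + (40/9)x^2 - (196/27)x + 154/81
∇ (∇ + E_{1/3}) f = -(15/2)x^4 - 25x^3 + 100x^2 - (1415/18)x + 817/54
∇ f = -(15/2)x^4 + 15x^3 - (15/2)x + 13/6
Δ f = -(15/2)x^4 - 15x^3 + (15/2)x + 13/6
(∇ + Δ) f = -15x^4 + 13/3
(∇ ∘ (∇ + E_{1/3}) + (∇ + Δ)) f = -(45/2)x^4 - 25x^3 + 100x^2 - (1415/18)x + 1051/54


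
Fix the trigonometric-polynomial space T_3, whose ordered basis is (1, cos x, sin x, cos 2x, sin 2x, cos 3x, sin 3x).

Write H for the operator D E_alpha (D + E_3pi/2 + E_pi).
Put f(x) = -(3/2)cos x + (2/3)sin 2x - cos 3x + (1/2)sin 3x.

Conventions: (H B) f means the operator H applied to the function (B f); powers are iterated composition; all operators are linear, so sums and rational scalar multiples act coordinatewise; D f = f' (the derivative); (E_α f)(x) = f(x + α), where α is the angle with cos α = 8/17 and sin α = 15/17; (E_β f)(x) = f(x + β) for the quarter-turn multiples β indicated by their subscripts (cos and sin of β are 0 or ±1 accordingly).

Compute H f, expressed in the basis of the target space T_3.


D f = (3/2)sin x + (4/3)cos 2x + (3/2)cos 3x + 3sin 3x
E_3pi/2 f = -(3/2)sin x - (2/3)sin 2x + (1/2)cos 3x + sin 3x
E_pi f = (3/2)cos x + (2/3)sin 2x + cos 3x - (1/2)sin 3x
(D + E_3pi/2 + E_pi) f = (3/2)cos x + (4/3)cos 2x + 3cos 3x + (7/2)sin 3x
E_alpha (D + E_3pi/2 + E_pi) f = (12/17)cos x - (45/34)sin x - (644/867)cos 2x - (320/289)sin 2x - (1929/578)cos 3x - (919/289)sin 3x
D E_alpha (D + E_3pi/2 + E_pi) f = -(45/34)cos x - (12/17)sin x - (640/289)cos 2x + (1288/867)sin 2x - (2757/289)cos 3x + (5787/578)sin 3x

g(x) = -(45/34)cos x - (12/17)sin x - (640/289)cos 2x + (1288/867)sin 2x - (2757/289)cos 3x + (5787/578)sin 3x


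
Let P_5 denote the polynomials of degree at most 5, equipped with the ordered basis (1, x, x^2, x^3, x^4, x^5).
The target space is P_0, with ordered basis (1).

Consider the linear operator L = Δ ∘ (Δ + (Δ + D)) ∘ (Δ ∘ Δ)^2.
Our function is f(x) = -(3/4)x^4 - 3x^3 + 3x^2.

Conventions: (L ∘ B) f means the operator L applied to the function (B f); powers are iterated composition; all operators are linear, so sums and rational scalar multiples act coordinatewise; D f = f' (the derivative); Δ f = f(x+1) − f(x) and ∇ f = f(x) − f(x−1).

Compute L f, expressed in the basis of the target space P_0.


the image equals g(x) = 0

Δ f = -3x^3 - (27/2)x^2 - 6x - 3/4
Δ Δ f = -9x^2 - 36x - 45/2
Δ (Δ ∘ Δ) f = -18x - 45
Δ Δ (Δ ∘ Δ) f = -18
Δ (Δ ∘ Δ)^2 f = 0
Δ (Δ ∘ Δ)^2 f = 0
D (Δ ∘ Δ)^2 f = 0
(Δ + D) (Δ ∘ Δ)^2 f = 0
(Δ + (Δ + D)) (Δ ∘ Δ)^2 f = 0
Δ (Δ + (Δ + D)) (Δ ∘ Δ)^2 f = 0


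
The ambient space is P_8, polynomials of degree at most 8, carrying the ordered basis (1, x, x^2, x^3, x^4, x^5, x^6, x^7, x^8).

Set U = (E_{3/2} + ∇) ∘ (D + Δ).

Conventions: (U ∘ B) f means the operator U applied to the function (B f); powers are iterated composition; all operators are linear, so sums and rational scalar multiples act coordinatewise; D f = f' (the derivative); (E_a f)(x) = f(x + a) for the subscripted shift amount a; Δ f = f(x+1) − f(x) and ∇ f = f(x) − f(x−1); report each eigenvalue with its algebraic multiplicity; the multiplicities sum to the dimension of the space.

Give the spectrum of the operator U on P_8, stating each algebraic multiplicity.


image of 1: 0
image of x: 2
image of x^2: 4x + 11
image of x^3: 6x^2 + 33x + 16
image of x^4: 8x^3 + 66x^2 + 64x + 107/2
image of x^5: 10x^4 + 110x^3 + 160x^2 + (535/2)x + 883/8
image of x^6: 12x^5 + 165x^4 + 320x^3 + (1605/2)x^2 + (2649/4)x + 4581/16
image of x^7: 14x^6 + 231x^5 + 560x^4 + (3745/2)x^3 + (18543/8)x^2 + (32067/16)x + 666
image of x^8: 16x^7 + 308x^6 + 896x^5 + 3745x^4 + 6181x^3 + (32067/4)x^2 + 5328x + 26351/16
the matrix is upper triangular; its diagonal is (0, 0, 0, 0, 0, 0, 0, 0, 0)
for a triangular matrix the eigenvalues are the diagonal entries, with algebraic multiplicity their repetition count

λ = 0 (multiplicity 9)


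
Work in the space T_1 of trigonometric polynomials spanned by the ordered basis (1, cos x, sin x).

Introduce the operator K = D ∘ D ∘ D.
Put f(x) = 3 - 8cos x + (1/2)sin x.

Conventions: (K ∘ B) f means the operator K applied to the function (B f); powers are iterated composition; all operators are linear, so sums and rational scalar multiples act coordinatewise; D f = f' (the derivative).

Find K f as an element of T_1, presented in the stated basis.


the image equals g(x) = -(1/2)cos x - 8sin x

D f = (1/2)cos x + 8sin x
D D f = 8cos x - (1/2)sin x
D D D f = -(1/2)cos x - 8sin x


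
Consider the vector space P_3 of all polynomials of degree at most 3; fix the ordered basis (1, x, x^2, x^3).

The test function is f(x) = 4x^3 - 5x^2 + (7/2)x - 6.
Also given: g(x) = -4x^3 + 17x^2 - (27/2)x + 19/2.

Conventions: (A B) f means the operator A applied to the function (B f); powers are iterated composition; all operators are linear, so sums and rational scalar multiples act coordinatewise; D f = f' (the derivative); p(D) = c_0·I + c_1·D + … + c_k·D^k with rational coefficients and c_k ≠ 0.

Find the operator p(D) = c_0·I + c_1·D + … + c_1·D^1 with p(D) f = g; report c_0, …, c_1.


p(D) = -I + D, i.e. c_0 = -1, c_1 = 1

D^0 f = 4x^3 - 5x^2 + (7/2)x - 6
D^1 f = 12x^2 - 10x + 7/2
matching coefficients of g against c_0 f + c_1 Df + … from the top degree down determines the c_i
solution: c_0 = -1, c_1 = 1


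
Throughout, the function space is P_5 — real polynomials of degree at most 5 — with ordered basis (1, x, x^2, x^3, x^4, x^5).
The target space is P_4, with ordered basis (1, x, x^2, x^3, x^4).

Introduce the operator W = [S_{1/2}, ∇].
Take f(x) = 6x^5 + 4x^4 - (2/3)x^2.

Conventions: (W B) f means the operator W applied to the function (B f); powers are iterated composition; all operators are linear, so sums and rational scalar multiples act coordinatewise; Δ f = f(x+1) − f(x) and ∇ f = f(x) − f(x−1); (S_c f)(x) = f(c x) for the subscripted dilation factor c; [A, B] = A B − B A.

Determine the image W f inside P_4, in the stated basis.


∇ f = 30x^4 - 44x^3 + 36x^2 - (46/3)x + 8/3
S_{1/2} ∇ f = (15/8)x^4 - (11/2)x^3 + 9x^2 - (23/3)x + 8/3
S_{1/2} f = (3/16)x^5 + (1/4)x^4 - (1/6)x^2
∇ S_{1/2} f = (15/16)x^4 - (7/8)x^3 + (3/8)x^2 - (13/48)x + 5/48
[S_{1/2}, ∇] f = (15/16)x^4 - (37/8)x^3 + (69/8)x^2 - (355/48)x + 41/16

the result is g(x) = (15/16)x^4 - (37/8)x^3 + (69/8)x^2 - (355/48)x + 41/16


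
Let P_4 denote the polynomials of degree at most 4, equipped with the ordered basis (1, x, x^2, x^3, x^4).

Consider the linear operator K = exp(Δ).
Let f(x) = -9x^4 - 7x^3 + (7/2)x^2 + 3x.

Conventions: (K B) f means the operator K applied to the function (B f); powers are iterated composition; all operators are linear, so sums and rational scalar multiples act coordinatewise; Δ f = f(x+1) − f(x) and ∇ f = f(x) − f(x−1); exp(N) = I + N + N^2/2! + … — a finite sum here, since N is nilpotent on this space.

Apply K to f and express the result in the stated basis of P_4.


the image equals g(x) = -9x^4 - 43x^3 - (251/2)x^2 - 212x - 160

order-1 term: -36x^3 - 75x^2 - 50x - 19/2
order-2 term: -54x^2 - 129x - 161/2
order-3 term: -36x - 61
order-4 term: -9
the series for exp(Δ) f terminates at order 4
exp(Δ) f = -9x^4 - 43x^3 - (251/2)x^2 - 212x - 160


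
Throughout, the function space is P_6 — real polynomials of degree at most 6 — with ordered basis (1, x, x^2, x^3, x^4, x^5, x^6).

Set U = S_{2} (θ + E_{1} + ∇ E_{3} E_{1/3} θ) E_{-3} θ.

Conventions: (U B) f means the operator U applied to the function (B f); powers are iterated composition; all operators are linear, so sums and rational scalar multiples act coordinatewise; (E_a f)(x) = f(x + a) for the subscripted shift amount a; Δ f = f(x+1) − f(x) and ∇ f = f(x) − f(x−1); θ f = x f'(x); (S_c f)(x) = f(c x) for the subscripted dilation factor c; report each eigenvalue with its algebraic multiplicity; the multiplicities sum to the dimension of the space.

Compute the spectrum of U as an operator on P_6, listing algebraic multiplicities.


image of 1: 0
image of x: 4x - 1
image of x^2: 24x^2 - 24x + 56/3
image of x^3: 96x^3 - 180x^2 + 324x - 30
image of x^4: 320x^4 - 896x^3 + 2560x^2 - (3520/3)x + 2080/27
image of x^5: 960x^5 - 3600x^4 + (42400/3)x^3 - (38000/3)x^2 + (135100/27)x - 13810/81
image of x^6: 2688x^6 - 12672x^5 + 63360x^4 - 86400x^3 + 65120x^2 - (59824/3)x + 3560/9
the matrix is upper triangular; its diagonal is (0, 4, 24, 96, 320, 960, 2688)
for a triangular matrix the eigenvalues are the diagonal entries, with algebraic multiplicity their repetition count

λ = 0 (multiplicity 1), λ = 4 (multiplicity 1), λ = 24 (multiplicity 1), λ = 96 (multiplicity 1), λ = 320 (multiplicity 1), λ = 960 (multiplicity 1), λ = 2688 (multiplicity 1)


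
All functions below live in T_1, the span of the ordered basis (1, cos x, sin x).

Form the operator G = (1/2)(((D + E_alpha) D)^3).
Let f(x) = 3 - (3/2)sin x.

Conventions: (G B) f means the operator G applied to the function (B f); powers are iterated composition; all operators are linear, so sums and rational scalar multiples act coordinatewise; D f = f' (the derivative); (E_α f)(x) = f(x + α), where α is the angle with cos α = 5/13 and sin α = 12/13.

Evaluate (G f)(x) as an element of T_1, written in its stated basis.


the image equals g(x) = -(13875/4394)cos x + (20625/4394)sin x

D f = -(3/2)cos x
D D f = (3/2)sin x
E_alpha D f = -(15/26)cos x + (18/13)sin x
(D + E_alpha) D f = -(15/26)cos x + (75/26)sin x
D ((D + E_alpha) D) f = (75/26)cos x + (15/26)sin x
D D ((D + E_alpha) D) f = (15/26)cos x - (75/26)sin x
E_alpha D ((D + E_alpha) D) f = (555/338)cos x - (825/338)sin x
(D + E_alpha) D ((D + E_alpha) D) f = (375/169)cos x - (900/169)sin x
D ((D + E_alpha) D) ((D + E_alpha) D) f = -(900/169)cos x - (375/169)sin x
D D ((D + E_alpha) D) ((D + E_alpha) D) f = -(375/169)cos x + (900/169)sin x
E_alpha D ((D + E_alpha) D) ((D + E_alpha) D) f = -(9000/2197)cos x + (8925/2197)sin x
(D + E_alpha) D ((D + E_alpha) D) ((D + E_alpha) D) f = -(13875/2197)cos x + (20625/2197)sin x
((1/2)(((D + E_alpha) D)^3)) f = -(13875/4394)cos x + (20625/4394)sin x
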